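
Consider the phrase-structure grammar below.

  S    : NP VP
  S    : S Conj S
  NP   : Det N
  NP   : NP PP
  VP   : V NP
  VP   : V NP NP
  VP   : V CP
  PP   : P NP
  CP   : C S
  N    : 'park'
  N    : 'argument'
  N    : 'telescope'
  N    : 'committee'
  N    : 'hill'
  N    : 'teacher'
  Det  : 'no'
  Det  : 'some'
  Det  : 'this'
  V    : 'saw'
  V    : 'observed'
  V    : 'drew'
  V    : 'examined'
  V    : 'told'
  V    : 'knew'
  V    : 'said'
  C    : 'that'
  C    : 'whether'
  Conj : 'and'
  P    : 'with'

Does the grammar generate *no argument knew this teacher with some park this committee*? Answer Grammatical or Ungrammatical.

[S [NP [Det no] [N argument]] [VP [V knew] [NP [NP [Det this] [N teacher]] [PP [P with] [NP [Det some] [N park]]]] [NP [Det this] [N committee]]]]
Each bracket corresponds to one application of a listed rule, so the string is derivable from S.

Grammatical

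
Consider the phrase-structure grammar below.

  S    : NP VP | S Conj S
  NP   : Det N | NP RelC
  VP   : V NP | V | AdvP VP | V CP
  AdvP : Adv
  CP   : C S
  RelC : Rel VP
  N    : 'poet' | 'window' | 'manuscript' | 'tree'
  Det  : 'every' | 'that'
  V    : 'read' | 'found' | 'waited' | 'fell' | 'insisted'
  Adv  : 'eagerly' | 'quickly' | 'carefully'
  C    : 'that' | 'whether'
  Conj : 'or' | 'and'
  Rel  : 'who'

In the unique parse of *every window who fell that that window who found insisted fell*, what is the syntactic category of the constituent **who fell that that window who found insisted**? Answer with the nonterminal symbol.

[S [NP [NP [Det every] [N window]] [RelC [Rel who] [VP [V fell] [CP [C that] [S [NP [NP [Det that] [N window]] [RelC [Rel who] [VP [V found]]]] [VP [V insisted]]]]]]] [VP [V fell]]]
The span 'who fell that that window who found insisted' is the RelC node built by RelC → Rel VP.

RelC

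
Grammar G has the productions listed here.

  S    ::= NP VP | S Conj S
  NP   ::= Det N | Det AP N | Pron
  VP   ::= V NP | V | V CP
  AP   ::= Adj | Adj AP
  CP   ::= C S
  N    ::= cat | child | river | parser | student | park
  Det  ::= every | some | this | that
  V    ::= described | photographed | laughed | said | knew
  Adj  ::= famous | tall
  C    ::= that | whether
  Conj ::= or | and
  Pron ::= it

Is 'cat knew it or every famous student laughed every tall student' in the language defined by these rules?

Ungrammatical

For S → NP VP, no prefix of the string parses as an NP. The alternative S rule S → S Conj S likewise has no satisfying split.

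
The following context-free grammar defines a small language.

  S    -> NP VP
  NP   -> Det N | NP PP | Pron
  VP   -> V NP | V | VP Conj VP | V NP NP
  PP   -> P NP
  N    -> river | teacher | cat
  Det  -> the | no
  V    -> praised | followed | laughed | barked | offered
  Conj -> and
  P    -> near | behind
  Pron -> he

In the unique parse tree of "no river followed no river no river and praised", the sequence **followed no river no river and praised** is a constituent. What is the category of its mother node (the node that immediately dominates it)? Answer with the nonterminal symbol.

S
  NP
    Det: no
    N: river
  VP
    VP
      V: followed
      NP
        Det: no
        N: river
      NP
        Det: no
        N: river
    Conj: and
    VP
      V: praised
The span 'followed no river no river and praised' is the VP node built by VP → VP Conj VP.
Its mother is the S built by S → NP VP.

S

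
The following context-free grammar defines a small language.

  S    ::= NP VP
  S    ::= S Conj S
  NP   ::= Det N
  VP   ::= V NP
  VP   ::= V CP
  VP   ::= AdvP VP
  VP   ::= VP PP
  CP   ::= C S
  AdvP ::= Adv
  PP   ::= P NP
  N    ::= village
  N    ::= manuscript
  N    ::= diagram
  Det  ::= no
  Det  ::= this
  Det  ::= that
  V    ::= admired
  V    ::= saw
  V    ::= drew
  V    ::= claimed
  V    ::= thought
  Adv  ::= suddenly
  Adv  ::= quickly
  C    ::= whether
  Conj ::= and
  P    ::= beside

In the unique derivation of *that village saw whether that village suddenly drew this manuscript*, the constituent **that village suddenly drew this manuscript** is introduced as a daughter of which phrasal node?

CP

[S [NP [Det that] [N village]] [VP [V saw] [CP [C whether] [S [NP [Det that] [N village]] [VP [AdvP [Adv suddenly]] [VP [V drew] [NP [Det this] [N manuscript]]]]]]]]
The span 'that village suddenly drew this manuscript' is the S node built by S → NP VP.
Its mother is the CP built by CP → C S.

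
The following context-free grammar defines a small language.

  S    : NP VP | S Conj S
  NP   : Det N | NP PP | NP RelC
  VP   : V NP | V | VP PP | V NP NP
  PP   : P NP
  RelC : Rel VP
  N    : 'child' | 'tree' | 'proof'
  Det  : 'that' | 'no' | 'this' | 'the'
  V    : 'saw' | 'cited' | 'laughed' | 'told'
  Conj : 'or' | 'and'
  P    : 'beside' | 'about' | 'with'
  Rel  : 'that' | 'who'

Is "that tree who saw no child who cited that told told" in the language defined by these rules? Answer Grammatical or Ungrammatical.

Grammatical

S
  NP
    NP
      Det: that
      N: tree
    RelC
      Rel: who
      VP
        V: saw
        NP
          NP
            NP
              Det: no
              N: child
            RelC
              Rel: who
              VP
                V: cited
          RelC
            Rel: that
            VP
              V: told
  VP
    V: told
The bracketing above is licensed at every node by one of the given productions, with S at the root.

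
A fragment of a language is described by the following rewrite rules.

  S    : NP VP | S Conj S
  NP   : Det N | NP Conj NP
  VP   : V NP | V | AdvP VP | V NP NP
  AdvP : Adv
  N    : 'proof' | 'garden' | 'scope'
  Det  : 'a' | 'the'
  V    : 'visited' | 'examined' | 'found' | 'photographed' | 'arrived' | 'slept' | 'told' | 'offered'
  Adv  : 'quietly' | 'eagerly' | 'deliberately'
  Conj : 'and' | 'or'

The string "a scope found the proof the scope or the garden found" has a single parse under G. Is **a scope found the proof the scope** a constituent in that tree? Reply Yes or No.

[S [S [NP [Det a] [N scope]] [VP [V found] [NP [Det the] [N proof]] [NP [Det the] [N scope]]]] [Conj or] [S [NP [Det the] [N garden]] [VP [V found]]]]
The words 'a scope found the proof the scope' are exhaustively dominated by a single S node (built by S → NP VP), so they form a constituent.

Yes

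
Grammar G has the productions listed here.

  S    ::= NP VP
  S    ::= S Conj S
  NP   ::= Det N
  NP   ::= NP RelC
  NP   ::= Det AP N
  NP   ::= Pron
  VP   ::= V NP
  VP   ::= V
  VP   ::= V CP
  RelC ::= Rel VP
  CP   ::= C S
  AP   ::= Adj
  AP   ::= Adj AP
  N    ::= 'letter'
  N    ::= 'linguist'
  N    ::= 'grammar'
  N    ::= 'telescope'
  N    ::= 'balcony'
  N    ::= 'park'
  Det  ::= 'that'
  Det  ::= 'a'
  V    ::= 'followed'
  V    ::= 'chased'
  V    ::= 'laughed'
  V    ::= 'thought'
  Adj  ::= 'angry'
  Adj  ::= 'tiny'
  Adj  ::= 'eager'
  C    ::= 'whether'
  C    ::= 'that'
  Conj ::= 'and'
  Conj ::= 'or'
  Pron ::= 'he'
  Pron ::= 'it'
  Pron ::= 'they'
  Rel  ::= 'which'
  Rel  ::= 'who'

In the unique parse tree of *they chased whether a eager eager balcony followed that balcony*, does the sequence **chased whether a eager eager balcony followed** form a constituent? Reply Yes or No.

[S [NP [Pron they]] [VP [V chased] [CP [C whether] [S [NP [Det a] [AP [Adj eager] [AP [Adj eager]]] [N balcony]] [VP [V followed] [NP [Det that] [N balcony]]]]]]]
The smallest constituent containing 'chased whether a eager eager balcony followed' is the VP spanning 'chased whether a eager eager balcony followed that balcony'; no single node in the tree dominates exactly the given words.

No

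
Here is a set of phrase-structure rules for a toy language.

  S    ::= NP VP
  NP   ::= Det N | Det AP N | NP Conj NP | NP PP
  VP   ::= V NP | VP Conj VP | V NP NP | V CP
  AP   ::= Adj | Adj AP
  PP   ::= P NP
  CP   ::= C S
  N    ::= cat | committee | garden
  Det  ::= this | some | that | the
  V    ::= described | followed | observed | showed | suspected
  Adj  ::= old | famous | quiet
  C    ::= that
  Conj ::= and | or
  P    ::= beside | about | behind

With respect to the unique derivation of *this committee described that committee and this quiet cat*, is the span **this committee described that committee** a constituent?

[S [NP [Det this] [N committee]] [VP [V described] [NP [NP [Det that] [N committee]] [Conj and] [NP [Det this] [AP [Adj quiet]] [N cat]]]]]
The smallest constituent containing 'this committee described that committee' is the S spanning 'this committee described that committee and this quiet cat'; no single node in the tree dominates exactly the given words.

No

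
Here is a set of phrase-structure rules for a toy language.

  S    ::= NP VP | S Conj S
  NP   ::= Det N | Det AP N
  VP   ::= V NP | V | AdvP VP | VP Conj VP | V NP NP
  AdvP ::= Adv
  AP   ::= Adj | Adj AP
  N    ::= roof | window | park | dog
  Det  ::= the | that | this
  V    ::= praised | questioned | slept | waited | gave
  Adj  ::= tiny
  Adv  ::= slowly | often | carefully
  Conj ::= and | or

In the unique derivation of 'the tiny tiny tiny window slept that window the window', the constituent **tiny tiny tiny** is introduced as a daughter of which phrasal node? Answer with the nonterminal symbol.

NP

[S [NP [Det the] [AP [Adj tiny] [AP [Adj tiny] [AP [Adj tiny]]]] [N window]] [VP [V slept] [NP [Det that] [N window]] [NP [Det the] [N window]]]]
The span 'tiny tiny tiny' is the AP node built by AP → Adj AP.
Its mother is the NP built by NP → Det AP N.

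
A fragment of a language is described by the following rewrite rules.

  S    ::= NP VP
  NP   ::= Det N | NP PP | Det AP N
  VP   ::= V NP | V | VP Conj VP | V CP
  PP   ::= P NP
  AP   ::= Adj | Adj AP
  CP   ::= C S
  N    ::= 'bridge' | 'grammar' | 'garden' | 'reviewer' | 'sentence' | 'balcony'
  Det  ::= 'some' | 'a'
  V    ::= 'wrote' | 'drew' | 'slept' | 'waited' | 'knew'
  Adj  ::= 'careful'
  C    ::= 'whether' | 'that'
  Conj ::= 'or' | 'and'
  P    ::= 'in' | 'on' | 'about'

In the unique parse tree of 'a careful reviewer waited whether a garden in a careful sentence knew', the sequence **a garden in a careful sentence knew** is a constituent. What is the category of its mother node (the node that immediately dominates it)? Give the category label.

S
  NP
    Det: a
    AP
      Adj: careful
    N: reviewer
  VP
    V: waited
    CP
      C: whether
      S
        NP
          NP
            Det: a
            N: garden
          PP
            P: in
            NP
              Det: a
              AP
                Adj: careful
              N: sentence
        VP
          V: knew
The span 'a garden in a careful sentence knew' is the S node built by S → NP VP.
Its mother is the CP built by CP → C S.

CP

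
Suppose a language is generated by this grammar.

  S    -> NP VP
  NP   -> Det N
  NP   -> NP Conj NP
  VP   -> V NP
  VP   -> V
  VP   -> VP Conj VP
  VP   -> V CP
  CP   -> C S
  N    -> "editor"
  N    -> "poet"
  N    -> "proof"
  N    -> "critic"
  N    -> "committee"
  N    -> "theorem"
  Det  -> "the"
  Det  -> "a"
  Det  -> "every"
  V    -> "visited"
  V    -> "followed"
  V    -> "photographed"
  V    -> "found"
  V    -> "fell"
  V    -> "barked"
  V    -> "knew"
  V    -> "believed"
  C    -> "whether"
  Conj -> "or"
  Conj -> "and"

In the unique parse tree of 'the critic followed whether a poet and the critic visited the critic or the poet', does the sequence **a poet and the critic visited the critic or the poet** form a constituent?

Yes

[S [NP [Det the] [N critic]] [VP [V followed] [CP [C whether] [S [NP [NP [Det a] [N poet]] [Conj and] [NP [Det the] [N critic]]] [VP [V visited] [NP [NP [Det the] [N critic]] [Conj or] [NP [Det the] [N poet]]]]]]]]
The words 'a poet and the critic visited the critic or the poet' are exhaustively dominated by a single S node (built by S → NP VP), so they form a constituent.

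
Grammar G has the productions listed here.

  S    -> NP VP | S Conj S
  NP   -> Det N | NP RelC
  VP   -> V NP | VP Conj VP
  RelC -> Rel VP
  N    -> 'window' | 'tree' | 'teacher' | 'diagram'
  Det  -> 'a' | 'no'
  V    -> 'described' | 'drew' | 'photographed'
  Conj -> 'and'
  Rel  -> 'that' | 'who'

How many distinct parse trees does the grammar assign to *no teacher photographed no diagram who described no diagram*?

1

[S [NP [Det no] [N teacher]] [VP [V photographed] [NP [NP [Det no] [N diagram]] [RelC [Rel who] [VP [V described] [NP [Det no] [N diagram]]]]]]]
No rule offers an alternative attachment or grouping for any span, so this is the only derivation.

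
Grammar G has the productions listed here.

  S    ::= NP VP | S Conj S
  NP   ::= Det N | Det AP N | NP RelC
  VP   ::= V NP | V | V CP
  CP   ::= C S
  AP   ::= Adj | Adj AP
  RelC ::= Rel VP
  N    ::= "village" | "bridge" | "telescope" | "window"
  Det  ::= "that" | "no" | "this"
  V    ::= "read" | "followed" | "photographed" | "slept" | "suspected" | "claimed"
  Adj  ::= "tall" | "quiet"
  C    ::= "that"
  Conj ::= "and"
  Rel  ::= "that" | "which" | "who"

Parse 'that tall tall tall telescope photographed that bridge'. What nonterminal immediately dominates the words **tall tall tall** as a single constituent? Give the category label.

[S [NP [Det that] [AP [Adj tall] [AP [Adj tall] [AP [Adj tall]]]] [N telescope]] [VP [V photographed] [NP [Det that] [N bridge]]]]
The span 'tall tall tall' is the AP node built by AP → Adj AP.

AP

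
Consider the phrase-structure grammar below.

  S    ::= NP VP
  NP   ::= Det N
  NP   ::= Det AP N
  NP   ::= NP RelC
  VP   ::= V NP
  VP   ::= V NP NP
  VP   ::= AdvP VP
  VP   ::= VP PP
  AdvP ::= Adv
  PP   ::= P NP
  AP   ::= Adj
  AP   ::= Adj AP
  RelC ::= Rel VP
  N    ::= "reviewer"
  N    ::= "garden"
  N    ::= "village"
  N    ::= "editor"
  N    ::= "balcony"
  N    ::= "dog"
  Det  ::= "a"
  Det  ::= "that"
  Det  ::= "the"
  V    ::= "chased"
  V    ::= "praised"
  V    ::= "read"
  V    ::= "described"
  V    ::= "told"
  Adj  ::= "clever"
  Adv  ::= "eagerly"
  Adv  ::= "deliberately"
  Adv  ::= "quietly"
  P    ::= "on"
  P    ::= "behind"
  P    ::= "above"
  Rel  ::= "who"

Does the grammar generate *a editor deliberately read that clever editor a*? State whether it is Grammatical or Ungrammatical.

For S → NP VP, the only prefix that parses as NP is 'a editor', but the remainder 'deliberately read that clever editor a' is not a VP under these rules.

Ungrammatical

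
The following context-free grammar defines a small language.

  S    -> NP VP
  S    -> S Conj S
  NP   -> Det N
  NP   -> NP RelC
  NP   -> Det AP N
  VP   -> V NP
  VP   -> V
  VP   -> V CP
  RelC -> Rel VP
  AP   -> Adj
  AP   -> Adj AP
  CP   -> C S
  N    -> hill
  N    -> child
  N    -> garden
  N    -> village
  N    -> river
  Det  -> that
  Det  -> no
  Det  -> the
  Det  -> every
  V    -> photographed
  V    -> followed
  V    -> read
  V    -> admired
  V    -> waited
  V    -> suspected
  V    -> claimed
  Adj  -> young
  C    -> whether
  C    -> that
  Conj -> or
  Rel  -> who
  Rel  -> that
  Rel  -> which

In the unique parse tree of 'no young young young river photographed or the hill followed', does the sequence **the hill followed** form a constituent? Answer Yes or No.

[S [S [NP [Det no] [AP [Adj young] [AP [Adj young] [AP [Adj young]]]] [N river]] [VP [V photographed]]] [Conj or] [S [NP [Det the] [N hill]] [VP [V followed]]]]
The words 'the hill followed' are exhaustively dominated by a single S node (built by S → NP VP), so they form a constituent.

Yes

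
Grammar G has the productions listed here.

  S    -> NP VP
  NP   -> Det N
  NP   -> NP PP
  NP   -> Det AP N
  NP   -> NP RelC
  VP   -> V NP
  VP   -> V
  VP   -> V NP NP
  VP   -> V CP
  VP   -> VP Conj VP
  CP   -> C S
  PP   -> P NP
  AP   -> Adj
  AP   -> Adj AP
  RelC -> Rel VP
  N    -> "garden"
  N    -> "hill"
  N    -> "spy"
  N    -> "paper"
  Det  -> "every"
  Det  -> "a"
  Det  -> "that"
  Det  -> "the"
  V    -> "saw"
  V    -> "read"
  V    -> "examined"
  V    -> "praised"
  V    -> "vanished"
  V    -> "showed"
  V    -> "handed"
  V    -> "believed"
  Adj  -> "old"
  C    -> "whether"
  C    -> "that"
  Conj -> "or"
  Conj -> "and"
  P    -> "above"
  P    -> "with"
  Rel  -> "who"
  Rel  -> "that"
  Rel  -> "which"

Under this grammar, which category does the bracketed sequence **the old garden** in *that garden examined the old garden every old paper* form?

S
  NP
    Det: that
    N: garden
  VP
    V: examined
    NP
      Det: the
      AP
        Adj: old
      N: garden
    NP
      Det: every
      AP
        Adj: old
      N: paper
The span 'the old garden' is the NP node built by NP → Det AP N.

NP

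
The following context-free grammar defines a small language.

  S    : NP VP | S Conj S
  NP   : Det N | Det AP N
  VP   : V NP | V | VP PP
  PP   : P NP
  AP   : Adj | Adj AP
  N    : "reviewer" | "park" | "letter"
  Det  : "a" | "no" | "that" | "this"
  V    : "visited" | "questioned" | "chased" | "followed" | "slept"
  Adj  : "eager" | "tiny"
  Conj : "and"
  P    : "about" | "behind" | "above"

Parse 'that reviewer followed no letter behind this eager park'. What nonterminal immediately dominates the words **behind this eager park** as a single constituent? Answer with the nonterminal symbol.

PP

[S [NP [Det that] [N reviewer]] [VP [VP [V followed] [NP [Det no] [N letter]]] [PP [P behind] [NP [Det this] [AP [Adj eager]] [N park]]]]]
The span 'behind this eager park' is the PP node built by PP → P NP.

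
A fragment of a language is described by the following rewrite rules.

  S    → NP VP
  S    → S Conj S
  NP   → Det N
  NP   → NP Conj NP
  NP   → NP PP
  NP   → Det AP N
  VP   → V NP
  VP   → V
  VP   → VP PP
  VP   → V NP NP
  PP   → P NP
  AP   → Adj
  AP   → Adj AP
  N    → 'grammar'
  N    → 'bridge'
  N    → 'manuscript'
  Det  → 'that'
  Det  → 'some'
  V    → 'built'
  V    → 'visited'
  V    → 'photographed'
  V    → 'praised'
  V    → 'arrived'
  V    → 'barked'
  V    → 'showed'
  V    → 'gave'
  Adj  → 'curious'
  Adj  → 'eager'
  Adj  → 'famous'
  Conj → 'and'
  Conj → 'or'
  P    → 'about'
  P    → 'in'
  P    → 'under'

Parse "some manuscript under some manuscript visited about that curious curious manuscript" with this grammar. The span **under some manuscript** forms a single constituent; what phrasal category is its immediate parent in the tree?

NP

[S [NP [NP [Det some] [N manuscript]] [PP [P under] [NP [Det some] [N manuscript]]]] [VP [VP [V visited]] [PP [P about] [NP [Det that] [AP [Adj curious] [AP [Adj curious]]] [N manuscript]]]]]
The span 'under some manuscript' is the PP node built by PP → P NP.
Its mother is the NP built by NP → NP PP.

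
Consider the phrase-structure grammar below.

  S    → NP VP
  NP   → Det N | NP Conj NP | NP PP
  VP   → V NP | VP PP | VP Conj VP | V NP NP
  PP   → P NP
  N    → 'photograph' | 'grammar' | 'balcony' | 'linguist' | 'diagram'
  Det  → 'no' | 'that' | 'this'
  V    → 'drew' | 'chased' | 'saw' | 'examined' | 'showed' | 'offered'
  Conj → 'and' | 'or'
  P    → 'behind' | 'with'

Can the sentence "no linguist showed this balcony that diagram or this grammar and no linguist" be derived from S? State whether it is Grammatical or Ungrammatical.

S
  NP
    Det: no
    N: linguist
  VP
    V: showed
    NP
      Det: this
      N: balcony
    NP
      NP
        Det: that
        N: diagram
      Conj: or
      NP
        NP
          Det: this
          N: grammar
        Conj: and
        NP
          Det: no
          N: linguist
The bracketing above is licensed at every node by one of the given productions, with S at the root.

Grammatical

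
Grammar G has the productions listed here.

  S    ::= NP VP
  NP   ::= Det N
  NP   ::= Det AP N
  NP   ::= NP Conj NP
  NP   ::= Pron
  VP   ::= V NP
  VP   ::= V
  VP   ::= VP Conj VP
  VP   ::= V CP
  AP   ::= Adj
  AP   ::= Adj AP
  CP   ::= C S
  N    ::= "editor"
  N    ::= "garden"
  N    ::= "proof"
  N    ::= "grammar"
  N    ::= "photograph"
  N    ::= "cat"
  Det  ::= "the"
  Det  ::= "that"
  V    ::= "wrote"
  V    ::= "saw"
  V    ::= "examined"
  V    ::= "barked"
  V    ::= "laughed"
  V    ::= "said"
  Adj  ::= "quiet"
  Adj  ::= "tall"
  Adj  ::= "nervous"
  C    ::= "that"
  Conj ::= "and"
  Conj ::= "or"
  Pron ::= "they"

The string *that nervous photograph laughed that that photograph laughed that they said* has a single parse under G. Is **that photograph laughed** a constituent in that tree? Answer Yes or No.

[S [NP [Det that] [AP [Adj nervous]] [N photograph]] [VP [V laughed] [CP [C that] [S [NP [Det that] [N photograph]] [VP [V laughed] [CP [C that] [S [NP [Pron they]] [VP [V said]]]]]]]]]
The smallest constituent containing 'that photograph laughed' is the S spanning 'that photograph laughed that they said'; no single node in the tree dominates exactly the given words.

No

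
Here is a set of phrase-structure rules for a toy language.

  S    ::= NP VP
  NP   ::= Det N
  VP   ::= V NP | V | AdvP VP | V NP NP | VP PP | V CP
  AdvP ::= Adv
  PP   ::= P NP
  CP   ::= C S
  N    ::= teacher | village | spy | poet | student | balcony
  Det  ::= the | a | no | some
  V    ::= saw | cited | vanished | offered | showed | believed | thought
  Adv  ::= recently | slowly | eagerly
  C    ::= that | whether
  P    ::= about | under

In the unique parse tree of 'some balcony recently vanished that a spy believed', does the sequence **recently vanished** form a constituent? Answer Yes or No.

[S [NP [Det some] [N balcony]] [VP [AdvP [Adv recently]] [VP [V vanished] [CP [C that] [S [NP [Det a] [N spy]] [VP [V believed]]]]]]]
The smallest constituent containing 'recently vanished' is the VP spanning 'recently vanished that a spy believed'; no single node in the tree dominates exactly the given words.

No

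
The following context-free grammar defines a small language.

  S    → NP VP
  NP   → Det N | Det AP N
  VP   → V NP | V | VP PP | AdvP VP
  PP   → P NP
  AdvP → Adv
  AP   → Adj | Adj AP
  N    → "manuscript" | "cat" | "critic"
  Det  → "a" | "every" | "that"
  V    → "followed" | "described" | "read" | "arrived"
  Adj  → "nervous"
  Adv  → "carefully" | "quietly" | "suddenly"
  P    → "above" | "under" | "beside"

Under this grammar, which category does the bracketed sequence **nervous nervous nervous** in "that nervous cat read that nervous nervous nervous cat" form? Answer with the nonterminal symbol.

AP

S
  NP
    Det: that
    AP
      Adj: nervous
    N: cat
  VP
    V: read
    NP
      Det: that
      AP
        Adj: nervous
        AP
          Adj: nervous
          AP
            Adj: nervous
      N: cat
The span 'nervous nervous nervous' is the AP node built by AP → Adj AP.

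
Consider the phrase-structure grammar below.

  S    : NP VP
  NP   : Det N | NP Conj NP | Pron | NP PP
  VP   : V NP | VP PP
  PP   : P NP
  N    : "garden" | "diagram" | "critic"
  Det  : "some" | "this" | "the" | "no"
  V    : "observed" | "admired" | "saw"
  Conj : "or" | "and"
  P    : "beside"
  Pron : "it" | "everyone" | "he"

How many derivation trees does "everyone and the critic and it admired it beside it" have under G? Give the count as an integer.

4

Two of the 4 distinct bracketings:
[S [NP [NP [Pron everyone]] [Conj and] [NP [NP [Det the] [N critic]] [Conj and] [NP [Pron it]]]] [VP [V admired] [NP [NP [Pron it]] [PP [P beside] [NP [Pron it]]]]]]
[S [NP [NP [Pron everyone]] [Conj and] [NP [NP [Det the] [N critic]] [Conj and] [NP [Pron it]]]] [VP [VP [V admired] [NP [Pron it]]] [PP [P beside] [NP [Pron it]]]]]
The difference turns on whether NP → NP PP is used at the relevant span, versus an alternative expansion of NP.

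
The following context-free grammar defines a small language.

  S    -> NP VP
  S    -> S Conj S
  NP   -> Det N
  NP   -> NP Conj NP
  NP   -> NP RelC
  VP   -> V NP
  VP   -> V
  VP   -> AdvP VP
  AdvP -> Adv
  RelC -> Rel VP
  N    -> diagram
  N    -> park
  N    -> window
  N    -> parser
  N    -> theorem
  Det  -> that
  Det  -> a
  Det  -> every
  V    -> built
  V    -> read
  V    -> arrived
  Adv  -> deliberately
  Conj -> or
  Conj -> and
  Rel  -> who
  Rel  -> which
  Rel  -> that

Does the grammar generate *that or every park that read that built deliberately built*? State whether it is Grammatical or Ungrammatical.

Ungrammatical

A Det/Rel word can never sit immediately before a Conj word in any string this grammar generates, so the substring 'that or' rules out a derivation.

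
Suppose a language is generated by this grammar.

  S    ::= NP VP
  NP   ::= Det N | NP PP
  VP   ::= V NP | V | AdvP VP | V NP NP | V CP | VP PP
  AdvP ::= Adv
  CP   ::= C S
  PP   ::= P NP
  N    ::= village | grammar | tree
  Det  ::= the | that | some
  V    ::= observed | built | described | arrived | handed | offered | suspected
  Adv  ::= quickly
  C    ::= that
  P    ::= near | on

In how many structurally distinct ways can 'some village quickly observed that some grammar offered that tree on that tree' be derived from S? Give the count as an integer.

4

Two of the 4 distinct bracketings:
[S [NP [Det some] [N village]] [VP [AdvP [Adv quickly]] [VP [V observed] [CP [C that] [S [NP [Det some] [N grammar]] [VP [V offered] [NP [NP [Det that] [N tree]] [PP [P on] [NP [Det that] [N tree]]]]]]]]]]
[S [NP [Det some] [N village]] [VP [AdvP [Adv quickly]] [VP [V observed] [CP [C that] [S [NP [Det some] [N grammar]] [VP [VP [V offered] [NP [Det that] [N tree]]] [PP [P on] [NP [Det that] [N tree]]]]]]]]]
The difference turns on whether NP → NP PP is used at the relevant span, versus an alternative expansion of NP.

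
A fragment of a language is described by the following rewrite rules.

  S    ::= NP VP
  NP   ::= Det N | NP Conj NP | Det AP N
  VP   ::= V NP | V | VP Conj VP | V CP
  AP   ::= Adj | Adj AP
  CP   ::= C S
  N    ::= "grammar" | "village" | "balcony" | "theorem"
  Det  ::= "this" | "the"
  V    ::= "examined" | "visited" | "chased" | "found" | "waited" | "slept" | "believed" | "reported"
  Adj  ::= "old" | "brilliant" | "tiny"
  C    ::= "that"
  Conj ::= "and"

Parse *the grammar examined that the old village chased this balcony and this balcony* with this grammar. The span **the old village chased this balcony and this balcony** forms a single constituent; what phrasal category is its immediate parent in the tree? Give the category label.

CP

S
  NP
    Det: the
    N: grammar
  VP
    V: examined
    CP
      C: that
      S
        NP
          Det: the
          AP
            Adj: old
          N: village
        VP
          V: chased
          NP
            NP
              Det: this
              N: balcony
            Conj: and
            NP
              Det: this
              N: balcony
The span 'the old village chased this balcony and this balcony' is the S node built by S → NP VP.
Its mother is the CP built by CP → C S.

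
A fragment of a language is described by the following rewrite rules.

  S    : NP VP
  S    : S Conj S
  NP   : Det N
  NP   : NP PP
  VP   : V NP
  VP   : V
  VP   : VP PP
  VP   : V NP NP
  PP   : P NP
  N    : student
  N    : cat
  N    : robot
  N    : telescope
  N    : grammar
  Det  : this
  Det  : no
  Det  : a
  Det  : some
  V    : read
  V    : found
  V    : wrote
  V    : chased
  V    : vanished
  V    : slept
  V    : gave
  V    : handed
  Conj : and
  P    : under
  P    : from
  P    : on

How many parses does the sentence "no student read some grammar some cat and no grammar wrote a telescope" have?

[S [S [NP [Det no] [N student]] [VP [V read] [NP [Det some] [N grammar]] [NP [Det some] [N cat]]]] [Conj and] [S [NP [Det no] [N grammar]] [VP [V wrote] [NP [Det a] [N telescope]]]]]
No rule offers an alternative attachment or grouping for any span, so this is the only derivation.

1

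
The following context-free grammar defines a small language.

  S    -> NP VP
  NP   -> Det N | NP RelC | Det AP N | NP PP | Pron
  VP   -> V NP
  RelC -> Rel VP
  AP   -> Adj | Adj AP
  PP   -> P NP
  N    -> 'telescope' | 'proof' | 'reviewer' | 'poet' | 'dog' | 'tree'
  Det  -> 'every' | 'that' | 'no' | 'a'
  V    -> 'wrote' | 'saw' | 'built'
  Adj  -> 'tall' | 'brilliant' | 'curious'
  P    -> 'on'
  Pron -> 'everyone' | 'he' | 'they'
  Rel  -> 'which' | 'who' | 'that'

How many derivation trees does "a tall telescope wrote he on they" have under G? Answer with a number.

1

[S [NP [Det a] [AP [Adj tall]] [N telescope]] [VP [V wrote] [NP [NP [Pron he]] [PP [P on] [NP [Pron they]]]]]]
No rule offers an alternative attachment or grouping for any span, so this is the only derivation.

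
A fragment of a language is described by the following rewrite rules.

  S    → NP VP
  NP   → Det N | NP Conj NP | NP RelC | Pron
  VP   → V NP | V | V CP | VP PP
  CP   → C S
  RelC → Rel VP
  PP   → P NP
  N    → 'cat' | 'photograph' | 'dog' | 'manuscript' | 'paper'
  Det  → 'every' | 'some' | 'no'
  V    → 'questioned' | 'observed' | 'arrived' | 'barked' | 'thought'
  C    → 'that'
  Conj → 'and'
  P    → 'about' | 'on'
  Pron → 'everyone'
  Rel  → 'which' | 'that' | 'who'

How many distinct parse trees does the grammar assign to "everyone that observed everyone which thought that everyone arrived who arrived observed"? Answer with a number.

3

Two of the 3 distinct bracketings:
[S [NP [NP [Pron everyone]] [RelC [Rel that] [VP [V observed] [NP [NP [NP [Pron everyone]] [RelC [Rel which] [VP [V thought] [CP [C that] [S [NP [Pron everyone]] [VP [V arrived]]]]]]] [RelC [Rel who] [VP [V arrived]]]]]]] [VP [V observed]]]
[S [NP [NP [NP [Pron everyone]] [RelC [Rel that] [VP [V observed] [NP [NP [Pron everyone]] [RelC [Rel which] [VP [V thought] [CP [C that] [S [NP [Pron everyone]] [VP [V arrived]]]]]]]]]] [RelC [Rel who] [VP [V arrived]]]] [VP [V observed]]]
The trees differ in how a recursive rule is bracketed over the same span.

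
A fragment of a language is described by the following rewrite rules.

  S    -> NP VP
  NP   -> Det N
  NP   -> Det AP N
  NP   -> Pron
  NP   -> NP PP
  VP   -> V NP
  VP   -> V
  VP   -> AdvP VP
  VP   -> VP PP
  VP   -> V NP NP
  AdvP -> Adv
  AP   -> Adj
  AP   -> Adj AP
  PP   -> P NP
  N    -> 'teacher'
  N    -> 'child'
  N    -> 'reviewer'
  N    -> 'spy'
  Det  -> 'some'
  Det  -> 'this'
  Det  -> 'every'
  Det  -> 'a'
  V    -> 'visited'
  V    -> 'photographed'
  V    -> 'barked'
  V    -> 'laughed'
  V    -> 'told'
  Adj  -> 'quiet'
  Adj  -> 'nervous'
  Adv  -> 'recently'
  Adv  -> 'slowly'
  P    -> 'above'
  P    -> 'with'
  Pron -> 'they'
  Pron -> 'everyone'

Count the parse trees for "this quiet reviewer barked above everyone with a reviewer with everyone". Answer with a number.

Two of the 5 distinct bracketings:
[S [NP [Det this] [AP [Adj quiet]] [N reviewer]] [VP [VP [V barked]] [PP [P above] [NP [NP [Pron everyone]] [PP [P with] [NP [NP [Det a] [N reviewer]] [PP [P with] [NP [Pron everyone]]]]]]]]]
[S [NP [Det this] [AP [Adj quiet]] [N reviewer]] [VP [VP [V barked]] [PP [P above] [NP [NP [NP [Pron everyone]] [PP [P with] [NP [Det a] [N reviewer]]]] [PP [P with] [NP [Pron everyone]]]]]]]
The trees differ in how a recursive rule is bracketed over the same span.

5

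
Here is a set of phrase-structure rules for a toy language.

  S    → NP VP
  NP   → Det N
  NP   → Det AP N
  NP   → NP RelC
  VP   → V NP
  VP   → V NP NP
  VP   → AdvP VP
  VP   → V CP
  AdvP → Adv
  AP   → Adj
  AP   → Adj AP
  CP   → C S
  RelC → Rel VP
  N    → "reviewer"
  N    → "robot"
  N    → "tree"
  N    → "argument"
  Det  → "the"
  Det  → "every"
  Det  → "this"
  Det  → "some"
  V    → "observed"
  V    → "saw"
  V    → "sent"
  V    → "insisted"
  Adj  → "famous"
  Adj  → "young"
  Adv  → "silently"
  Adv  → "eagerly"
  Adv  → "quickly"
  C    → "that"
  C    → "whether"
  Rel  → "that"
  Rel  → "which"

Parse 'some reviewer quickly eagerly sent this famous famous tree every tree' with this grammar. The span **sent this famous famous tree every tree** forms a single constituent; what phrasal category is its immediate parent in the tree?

[S [NP [Det some] [N reviewer]] [VP [AdvP [Adv quickly]] [VP [AdvP [Adv eagerly]] [VP [V sent] [NP [Det this] [AP [Adj famous] [AP [Adj famous]]] [N tree]] [NP [Det every] [N tree]]]]]]
The span 'sent this famous famous tree every tree' is the VP node built by VP → V NP NP.
Its mother is the VP built by VP → AdvP VP.

VP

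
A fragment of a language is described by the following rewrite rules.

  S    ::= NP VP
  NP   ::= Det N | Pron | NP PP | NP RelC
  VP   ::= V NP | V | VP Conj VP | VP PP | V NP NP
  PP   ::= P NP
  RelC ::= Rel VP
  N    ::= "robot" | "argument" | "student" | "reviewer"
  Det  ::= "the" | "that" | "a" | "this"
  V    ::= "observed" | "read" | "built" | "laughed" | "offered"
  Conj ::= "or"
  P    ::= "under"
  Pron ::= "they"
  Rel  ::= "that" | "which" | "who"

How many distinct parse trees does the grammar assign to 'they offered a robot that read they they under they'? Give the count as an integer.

Two of the 6 distinct bracketings:
[S [NP [Pron they]] [VP [V offered] [NP [NP [NP [Det a] [N robot]] [RelC [Rel that] [VP [V read] [NP [Pron they]] [NP [Pron they]]]]] [PP [P under] [NP [Pron they]]]]]]
[S [NP [Pron they]] [VP [V offered] [NP [NP [Det a] [N robot]] [RelC [Rel that] [VP [VP [V read] [NP [Pron they]] [NP [Pron they]]] [PP [P under] [NP [Pron they]]]]]]]]
The difference turns on whether NP → NP PP is used at the relevant span, versus an alternative expansion of NP.

6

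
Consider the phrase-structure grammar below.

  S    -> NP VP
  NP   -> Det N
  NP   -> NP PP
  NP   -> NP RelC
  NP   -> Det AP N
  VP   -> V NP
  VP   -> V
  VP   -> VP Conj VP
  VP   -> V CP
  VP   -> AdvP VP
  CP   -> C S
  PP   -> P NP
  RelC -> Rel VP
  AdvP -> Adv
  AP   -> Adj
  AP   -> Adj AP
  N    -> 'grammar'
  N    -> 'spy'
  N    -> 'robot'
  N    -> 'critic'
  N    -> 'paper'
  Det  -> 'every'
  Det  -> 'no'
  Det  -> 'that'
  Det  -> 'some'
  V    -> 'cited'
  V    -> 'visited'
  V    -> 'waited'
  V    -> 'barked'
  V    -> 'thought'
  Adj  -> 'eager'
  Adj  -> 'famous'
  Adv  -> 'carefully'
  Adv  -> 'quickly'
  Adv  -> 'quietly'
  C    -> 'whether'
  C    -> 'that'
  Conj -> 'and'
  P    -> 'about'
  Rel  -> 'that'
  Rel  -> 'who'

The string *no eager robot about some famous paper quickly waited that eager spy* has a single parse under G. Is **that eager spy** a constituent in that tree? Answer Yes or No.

Yes

[S [NP [NP [Det no] [AP [Adj eager]] [N robot]] [PP [P about] [NP [Det some] [AP [Adj famous]] [N paper]]]] [VP [AdvP [Adv quickly]] [VP [V waited] [NP [Det that] [AP [Adj eager]] [N spy]]]]]
The words 'that eager spy' are exhaustively dominated by a single NP node (built by NP → Det AP N), so they form a constituent.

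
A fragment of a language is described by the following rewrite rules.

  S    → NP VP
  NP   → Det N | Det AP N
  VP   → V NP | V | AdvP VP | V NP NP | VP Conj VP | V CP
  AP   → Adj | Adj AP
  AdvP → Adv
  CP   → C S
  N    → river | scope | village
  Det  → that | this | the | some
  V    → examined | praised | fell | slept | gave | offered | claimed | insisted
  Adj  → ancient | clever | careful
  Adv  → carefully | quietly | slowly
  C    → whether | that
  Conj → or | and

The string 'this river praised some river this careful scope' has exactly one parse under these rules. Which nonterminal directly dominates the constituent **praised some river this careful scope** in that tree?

[S [NP [Det this] [N river]] [VP [V praised] [NP [Det some] [N river]] [NP [Det this] [AP [Adj careful]] [N scope]]]]
The span 'praised some river this careful scope' is the VP node built by VP → V NP NP.
Its mother is the S built by S → NP VP.

S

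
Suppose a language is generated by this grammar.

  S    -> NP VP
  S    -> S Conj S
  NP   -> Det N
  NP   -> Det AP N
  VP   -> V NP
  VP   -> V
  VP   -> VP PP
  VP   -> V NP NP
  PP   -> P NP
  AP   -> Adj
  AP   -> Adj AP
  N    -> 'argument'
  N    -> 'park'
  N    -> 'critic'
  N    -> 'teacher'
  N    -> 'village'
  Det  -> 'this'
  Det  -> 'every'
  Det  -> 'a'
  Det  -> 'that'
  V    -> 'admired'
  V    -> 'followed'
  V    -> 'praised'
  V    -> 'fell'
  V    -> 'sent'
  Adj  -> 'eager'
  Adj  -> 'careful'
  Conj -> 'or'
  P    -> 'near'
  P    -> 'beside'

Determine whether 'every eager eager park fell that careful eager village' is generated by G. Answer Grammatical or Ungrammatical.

[S [NP [Det every] [AP [Adj eager] [AP [Adj eager]]] [N park]] [VP [V fell] [NP [Det that] [AP [Adj careful] [AP [Adj eager]]] [N village]]]]
Every word is introduced by a lexical rule and the phrasal rules combine the resulting categories into a single S.

Grammatical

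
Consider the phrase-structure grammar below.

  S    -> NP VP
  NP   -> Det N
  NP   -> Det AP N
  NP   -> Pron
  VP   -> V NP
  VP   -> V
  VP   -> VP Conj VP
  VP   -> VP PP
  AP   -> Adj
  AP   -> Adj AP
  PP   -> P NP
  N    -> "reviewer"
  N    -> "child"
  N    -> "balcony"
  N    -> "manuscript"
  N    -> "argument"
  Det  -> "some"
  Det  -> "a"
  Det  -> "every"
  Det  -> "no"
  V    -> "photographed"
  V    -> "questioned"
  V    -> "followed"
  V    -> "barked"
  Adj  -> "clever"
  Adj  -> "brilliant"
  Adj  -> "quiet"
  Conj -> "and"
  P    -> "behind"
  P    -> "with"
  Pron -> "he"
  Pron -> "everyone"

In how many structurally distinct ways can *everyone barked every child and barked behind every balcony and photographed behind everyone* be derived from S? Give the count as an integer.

Two of the 7 distinct bracketings:
[S [NP [Pron everyone]] [VP [VP [V barked] [NP [Det every] [N child]]] [Conj and] [VP [VP [VP [V barked]] [PP [P behind] [NP [Det every] [N balcony]]]] [Conj and] [VP [VP [V photographed]] [PP [P behind] [NP [Pron everyone]]]]]]]
[S [NP [Pron everyone]] [VP [VP [V barked] [NP [Det every] [N child]]] [Conj and] [VP [VP [VP [VP [V barked]] [PP [P behind] [NP [Det every] [N balcony]]]] [Conj and] [VP [V photographed]]] [PP [P behind] [NP [Pron everyone]]]]]]
The trees differ in how a recursive rule is bracketed over the same span.

7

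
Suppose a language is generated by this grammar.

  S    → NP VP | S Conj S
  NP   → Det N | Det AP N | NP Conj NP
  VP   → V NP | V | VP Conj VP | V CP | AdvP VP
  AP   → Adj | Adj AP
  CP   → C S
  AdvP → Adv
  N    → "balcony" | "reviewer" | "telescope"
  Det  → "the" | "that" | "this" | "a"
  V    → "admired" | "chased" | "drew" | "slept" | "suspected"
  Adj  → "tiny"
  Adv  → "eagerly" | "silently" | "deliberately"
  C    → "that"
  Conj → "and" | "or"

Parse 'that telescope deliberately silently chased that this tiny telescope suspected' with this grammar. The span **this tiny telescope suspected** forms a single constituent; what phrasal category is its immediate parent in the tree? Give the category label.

[S [NP [Det that] [N telescope]] [VP [AdvP [Adv deliberately]] [VP [AdvP [Adv silently]] [VP [V chased] [CP [C that] [S [NP [Det this] [AP [Adj tiny]] [N telescope]] [VP [V suspected]]]]]]]]
The span 'this tiny telescope suspected' is the S node built by S → NP VP.
Its mother is the CP built by CP → C S.

CP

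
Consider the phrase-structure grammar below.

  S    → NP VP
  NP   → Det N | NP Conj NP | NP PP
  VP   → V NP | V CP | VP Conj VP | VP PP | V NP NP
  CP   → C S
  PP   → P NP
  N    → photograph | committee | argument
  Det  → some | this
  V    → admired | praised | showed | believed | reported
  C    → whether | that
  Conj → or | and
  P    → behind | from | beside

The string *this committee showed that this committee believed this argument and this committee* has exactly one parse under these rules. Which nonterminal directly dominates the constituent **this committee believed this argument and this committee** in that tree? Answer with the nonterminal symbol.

CP

[S [NP [Det this] [N committee]] [VP [V showed] [CP [C that] [S [NP [Det this] [N committee]] [VP [V believed] [NP [NP [Det this] [N argument]] [Conj and] [NP [Det this] [N committee]]]]]]]]
The span 'this committee believed this argument and this committee' is the S node built by S → NP VP.
Its mother is the CP built by CP → C S.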